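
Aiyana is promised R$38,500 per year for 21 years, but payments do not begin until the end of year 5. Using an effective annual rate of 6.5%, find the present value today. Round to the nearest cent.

R$337,725.01

Value one period before first payment (t=4): 38500 × [1 − (1+0.065)^(−21)] / 0.065 = 38500 × 11.284983 = 434,471.8582
Discount back 4 years: 434,471.8582 × (1+0.065)^(−4) = 434,471.8582 × 0.777323 = 337,725.0078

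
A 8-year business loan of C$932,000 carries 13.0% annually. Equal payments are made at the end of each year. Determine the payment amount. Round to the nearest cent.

C$194,216.42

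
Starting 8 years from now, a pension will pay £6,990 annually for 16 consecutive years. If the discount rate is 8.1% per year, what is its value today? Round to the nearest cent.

£35,639.88

Value one period before first payment (t=7): 6990 × [1 − (1+0.081)^(−16)] / 0.081 = 6990 × 8.795062 = 61,477.4806
Discount back 7 years: 61,477.4806 × (1+0.081)^(−7) = 61,477.4806 × 0.579722 = 35,639.8776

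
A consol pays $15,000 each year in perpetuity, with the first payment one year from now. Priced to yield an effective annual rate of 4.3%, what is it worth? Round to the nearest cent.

PV = PMT / i = 15000 / 0.043 = 348,837.2093

$348,837.21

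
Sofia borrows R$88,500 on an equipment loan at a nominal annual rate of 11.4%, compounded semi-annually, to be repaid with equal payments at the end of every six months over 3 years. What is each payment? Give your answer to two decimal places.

R$17,828.30

With 2 periods per year: i = 0.057, n = 6.
PMT = 88500 / ( [1 − (1+0.057)^(−6)] / 0.057 ) = 88500 / 4.964017 = 17,828.3044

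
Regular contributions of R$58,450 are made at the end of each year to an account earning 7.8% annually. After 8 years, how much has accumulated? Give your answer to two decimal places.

Accumulation factor s(8|0.078) = 10.560078; FV = 58450 × 10.560078 = 617,236.5675

R$617,236.57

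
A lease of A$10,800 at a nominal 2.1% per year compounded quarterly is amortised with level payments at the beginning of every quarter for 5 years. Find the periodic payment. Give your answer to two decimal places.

i = 0.021/4 = 0.00525 per quarter; n = 5·4 = 20.
Annuity-PV factor × (1+i) = 19.038125; PMT = 10800 / 19.038125 = 567.2828

A$567.28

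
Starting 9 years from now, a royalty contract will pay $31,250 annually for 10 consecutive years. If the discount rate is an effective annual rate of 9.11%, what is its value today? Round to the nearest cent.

$99,359.68

PV at t=8 (ordinary 10-year annuity): 31250 × a(10|0.0911) = 31250 × 6.386701 = 199,584.4158
PV₀ = 199,584.4158 / (1+0.0911)^8 = 199,584.4158 / 2.008706 = 99,359.6793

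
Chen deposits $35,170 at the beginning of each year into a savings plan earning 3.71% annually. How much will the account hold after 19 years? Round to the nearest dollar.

$981,167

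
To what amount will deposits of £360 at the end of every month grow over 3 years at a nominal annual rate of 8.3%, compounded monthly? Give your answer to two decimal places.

With 12 periods per year: i = 0.00691667, n = 36.
FV = 360 × [(1+0.00691667)^36 − 1] / 0.00691667 = 360 × 40.719466 = 14,659.0076

£14,659.01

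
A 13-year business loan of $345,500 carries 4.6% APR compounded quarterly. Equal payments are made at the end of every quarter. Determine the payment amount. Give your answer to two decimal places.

Periodic rate i = 0.046/4 = 0.0115; n = 13 × 4 = 52 periods.
Annuity-PV factor = 38.974778; PMT = 345500 / 38.974778 = 8,864.7074

$8,864.71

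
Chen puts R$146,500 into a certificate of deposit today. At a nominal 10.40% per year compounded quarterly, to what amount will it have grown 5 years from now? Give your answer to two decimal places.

With 4 periods per year: i = 0.026, n = 20.
FV = PV·(1+i)^n = 146,500 × 1.670888 = 244,785.0218

R$244,785.02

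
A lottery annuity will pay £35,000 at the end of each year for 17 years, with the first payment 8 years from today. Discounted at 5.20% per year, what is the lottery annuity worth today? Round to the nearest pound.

PV at t=7 (ordinary 17-year annuity): 35000 × a(17|0.052) = 35000 × 11.107533 = 388,763.6574
PV₀ = 388,763.6574 / (1+0.052)^7 = 388,763.6574 / 1.425969 = 272,631.1531

£272,631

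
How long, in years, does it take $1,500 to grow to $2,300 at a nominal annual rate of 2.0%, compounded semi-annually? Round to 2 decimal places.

Periodic rate i = 0.02/2 = 0.01.
(1+i)^n = 2300/1500 = 1.53333, so n = ln 1.53333 / ln 1.01 = 42.9578 half-years
= 42.9578/2 years

21.48 years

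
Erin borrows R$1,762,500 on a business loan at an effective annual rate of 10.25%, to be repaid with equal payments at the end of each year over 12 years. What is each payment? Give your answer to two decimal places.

PMT = 1.7625e+06 / ( [1 − (1+0.1025)^(−12)] / 0.1025 ) = 1.7625e+06 / 6.731045 = 261,846.4233

R$261,846.42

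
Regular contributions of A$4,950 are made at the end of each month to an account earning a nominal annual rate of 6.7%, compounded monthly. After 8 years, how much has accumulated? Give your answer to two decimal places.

A$626,457.63

Periodic rate i = 0.067/12 = 0.00558333; n = 8 × 12 = 96 periods.
Accumulation factor s(96|0.00558333) = 126.557096; FV = 4950 × 126.557096 = 626,457.6270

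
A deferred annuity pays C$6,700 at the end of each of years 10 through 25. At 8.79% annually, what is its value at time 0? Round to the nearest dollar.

C$26,434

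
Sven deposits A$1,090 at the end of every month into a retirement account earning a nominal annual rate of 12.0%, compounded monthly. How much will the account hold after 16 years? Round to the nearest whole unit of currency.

Periodic rate i = 0.12/12 = 0.01; n = 16 × 12 = 192 periods.
Accumulation factor s(192|0.01) = 575.621974; FV = 1090 × 575.621974 = 627,427.9518

A$627,428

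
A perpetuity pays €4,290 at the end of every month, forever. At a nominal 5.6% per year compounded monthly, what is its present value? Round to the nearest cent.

€919,285.71

Periodic rate i = 0.056/12 = 0.00466667.
PV = PMT / i = 4290 / 0.00466667 = 919,285.7143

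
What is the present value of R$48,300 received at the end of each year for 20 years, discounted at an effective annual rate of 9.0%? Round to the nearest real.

R$440,909

PV = PMT · [1 − (1+i)^(−n)] / i = 48300 · 9.128546 = 440,908.7558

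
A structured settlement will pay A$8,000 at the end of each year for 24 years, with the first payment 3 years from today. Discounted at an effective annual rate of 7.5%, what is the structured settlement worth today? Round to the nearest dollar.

A$76,031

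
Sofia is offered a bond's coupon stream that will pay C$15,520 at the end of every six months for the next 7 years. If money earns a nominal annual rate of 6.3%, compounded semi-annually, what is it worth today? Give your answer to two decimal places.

i = 0.063/2 = 0.0315 per half-year; n = 7·2 = 14.
PV = 15520 × [1 − (1+0.0315)^(−14)] / 0.0315 = 15520 × 11.181435 = 173,535.8741

C$173,535.87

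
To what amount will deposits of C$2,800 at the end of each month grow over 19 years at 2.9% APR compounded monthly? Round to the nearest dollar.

Periodic rate i = 0.029/12 = 0.00241667; n = 19 × 12 = 228 periods.
FV = PMT · [(1+i)^n − 1] / i = 2800 · 303.655547 = 850,235.5318

C$850,236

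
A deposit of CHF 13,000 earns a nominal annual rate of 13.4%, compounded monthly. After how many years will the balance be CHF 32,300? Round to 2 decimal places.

6.83 years

Periodic rate i = 0.134/12 = 0.0111667.
(1+i)^n = 32300/13000 = 2.48462, so n = ln 2.48462 / ln 1.01117 = 81.9573 months
= 81.9573/12 years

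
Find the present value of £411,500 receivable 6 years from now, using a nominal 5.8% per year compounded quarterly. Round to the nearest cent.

£291,286.67

Periodic rate i = 0.058/4 = 0.0145; n = 6 × 4 = 24 periods.
PV = 411,500 / (1 + 0.0145)^24 = 411,500 / 1.412698 = 291,286.6673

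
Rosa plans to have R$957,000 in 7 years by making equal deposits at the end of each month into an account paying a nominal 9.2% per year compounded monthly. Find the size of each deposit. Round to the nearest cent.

R$8,157.56

With 12 periods per year: i = 0.00766667, n = 84.
FV-annuity factor = 117.314488; PMT = 957000 / 117.314488 = 8,157.5602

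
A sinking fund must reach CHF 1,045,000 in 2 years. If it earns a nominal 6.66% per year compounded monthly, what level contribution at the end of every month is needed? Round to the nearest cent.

CHF 40,826.69

i = 0.0666/12 = 0.00555 per month; n = 2·12 = 24.
FV-annuity factor = 25.596002; PMT = 1.045e+06 / 25.596002 = 40,826.6887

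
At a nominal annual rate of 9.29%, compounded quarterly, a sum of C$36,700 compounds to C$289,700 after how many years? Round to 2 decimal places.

Periodic rate i = 0.0929/4 = 0.023225.
n = ln(289700/36700) / ln(1+0.023225) = ln(7.89373) / 0.022959 = 89.9879 quarters
= 89.9879/4 years

22.50 years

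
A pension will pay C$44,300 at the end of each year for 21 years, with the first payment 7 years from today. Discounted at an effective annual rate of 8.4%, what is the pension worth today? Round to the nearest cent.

C$265,299.50

Value one period before first payment (t=6): 44300 × [1 − (1+0.084)^(−21)] / 0.084 = 44300 × 9.716467 = 430,439.5018
Discount back 6 years: 430,439.5018 × (1+0.084)^(−6) = 430,439.5018 × 0.616346 = 265,299.4972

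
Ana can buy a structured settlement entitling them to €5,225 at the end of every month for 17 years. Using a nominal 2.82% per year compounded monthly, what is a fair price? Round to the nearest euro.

i = 0.0282/12 = 0.00235 per month; n = 17·12 = 204.
Annuity factor a(204|0.00235) = 161.913578; PV = 5225 × 161.913578 = 845,998.4432

€845,998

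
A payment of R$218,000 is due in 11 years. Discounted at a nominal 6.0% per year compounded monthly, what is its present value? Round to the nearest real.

R$112,859

i = 0.06/12 = 0.005 per month; n = 11·12 = 132.
PV = 218,000 / (1 + 0.005)^132 = 218,000 / 1.931613 = 112,859.0374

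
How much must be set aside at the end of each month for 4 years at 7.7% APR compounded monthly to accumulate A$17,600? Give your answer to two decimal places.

With 12 periods per year: i = 0.00641667, n = 48.
FV-annuity factor = 56.004588; PMT = 17600 / 56.004588 = 314.2600

A$314.26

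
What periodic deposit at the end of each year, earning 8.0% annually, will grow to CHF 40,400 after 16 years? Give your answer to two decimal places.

PMT = 40400 / ( [(1+0.08)^16 − 1] / 0.08 ) = 40400 / 30.324283 = 1,332.2656

CHF 1,332.27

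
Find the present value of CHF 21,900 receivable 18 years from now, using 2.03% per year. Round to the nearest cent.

CHF 15,252.54

Discount factor = (1+0.0203)^(−18) = 0.696463; PV = 21,900 × 0.696463 = 15,252.5394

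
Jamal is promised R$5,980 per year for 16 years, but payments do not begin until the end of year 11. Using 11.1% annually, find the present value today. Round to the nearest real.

R$15,314

PV at t=10 (ordinary 16-year annuity): 5980 × a(16|0.111) = 5980 × 7.336948 = 43,874.9500
PV₀ = 43,874.9500 / (1+0.111)^10 = 43,874.9500 / 2.865105 = 15,313.5558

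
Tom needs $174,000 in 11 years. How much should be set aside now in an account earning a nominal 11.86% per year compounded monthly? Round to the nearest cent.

Periodic rate i = 0.1186/12 = 0.00988333; n = 11 × 12 = 132 periods.
PV = FV·(1+i)^(−n) = 174,000 × 0.273024 = 47,506.1907

$47,506.19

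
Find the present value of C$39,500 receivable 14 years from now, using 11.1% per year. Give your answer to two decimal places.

C$9,048.99

PV = 39,500 / (1 + 0.111)^14 = 39,500 / 4.365126 = 9,048.9934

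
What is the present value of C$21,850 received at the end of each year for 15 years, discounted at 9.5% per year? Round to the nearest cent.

C$171,045.62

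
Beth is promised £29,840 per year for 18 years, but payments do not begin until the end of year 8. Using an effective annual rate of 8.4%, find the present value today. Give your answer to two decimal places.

£154,690.90

PV at t=7 (ordinary 18-year annuity): 29840 × a(18|0.084) = 29840 × 9.117398 = 272,063.1635
Discount back 7 years: 272,063.1635 × (1+0.084)^(−7) = 272,063.1635 × 0.568585 = 154,690.9007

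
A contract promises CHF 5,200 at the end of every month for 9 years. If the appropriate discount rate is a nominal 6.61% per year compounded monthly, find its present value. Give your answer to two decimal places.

CHF 422,432.94

Periodic rate i = 0.0661/12 = 0.00550833; n = 9 × 12 = 108 periods.
Annuity factor a(108|0.00550833) = 81.237103; PV = 5200 × 81.237103 = 422,432.9380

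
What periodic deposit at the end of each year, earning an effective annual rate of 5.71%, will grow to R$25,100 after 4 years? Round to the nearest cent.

PMT = 25100 / ( [(1+0.0571)^4 − 1] / 0.0571 ) = 25100 / 4.355828 = 5,762.3949

R$5,762.39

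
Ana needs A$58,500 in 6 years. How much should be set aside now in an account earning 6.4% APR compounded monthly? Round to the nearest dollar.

i = 0.064/12 = 0.00533333 per month; n = 6·12 = 72.
PV = 58,500 / (1 + 0.00533333)^72 = 58,500 / 1.466648 = 39,886.8672

A$39,887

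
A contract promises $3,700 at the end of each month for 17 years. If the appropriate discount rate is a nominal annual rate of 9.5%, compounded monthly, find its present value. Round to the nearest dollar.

i = 0.095/12 = 0.00791667 per month; n = 17·12 = 204.
PV = 3700 × [1 − (1+0.00791667)^(−204)] / 0.00791667 = 3700 × 101.032487 = 373,820.2011

$373,820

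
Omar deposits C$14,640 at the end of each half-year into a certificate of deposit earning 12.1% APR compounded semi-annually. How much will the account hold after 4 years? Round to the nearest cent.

C$145,159.24

i = 0.121/2 = 0.0605 per half-year; n = 4·2 = 8.
FV = 14640 × [(1+0.0605)^8 − 1] / 0.0605 = 14640 × 9.915249 = 145,159.2381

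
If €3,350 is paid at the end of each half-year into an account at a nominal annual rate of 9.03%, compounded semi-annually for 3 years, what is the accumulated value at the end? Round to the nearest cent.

With 2 periods per year: i = 0.04515, n = 6.
Accumulation factor s(6|0.04515) = 6.719426; FV = 3350 × 6.719426 = 22,510.0776

€22,510.08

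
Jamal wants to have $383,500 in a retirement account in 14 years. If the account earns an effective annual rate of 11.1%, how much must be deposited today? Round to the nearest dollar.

$87,855

PV = FV·(1+i)^(−n) = 383,500 × 0.229088 = 87,855.4167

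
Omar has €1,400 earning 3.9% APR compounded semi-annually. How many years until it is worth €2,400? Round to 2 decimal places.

13.95 years

Periodic rate i = 0.039/2 = 0.0195.
(1+i)^n = 2400/1400 = 1.71429, so n = ln 1.71429 / ln 1.0195 = 27.9095 half-years
= 27.9095/2 years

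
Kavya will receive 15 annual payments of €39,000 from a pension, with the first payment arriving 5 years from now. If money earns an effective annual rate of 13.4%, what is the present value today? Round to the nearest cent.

PV at t=4 (ordinary 15-year annuity): 39000 × a(15|0.134) = 39000 × 6.331070 = 246,911.7212
PV₀ = 246,911.7212 / (1+0.134)^4 = 246,911.7212 / 1.653683 = 149,310.2040

€149,310.20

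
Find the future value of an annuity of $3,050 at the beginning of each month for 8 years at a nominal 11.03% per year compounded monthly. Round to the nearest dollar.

$471,156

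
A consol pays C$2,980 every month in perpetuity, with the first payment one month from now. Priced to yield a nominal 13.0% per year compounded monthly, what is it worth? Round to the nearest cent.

C$275,076.92

Periodic rate i = 0.13/12 = 0.0108333.
PV = PMT / i = 2980 / 0.0108333 = 275,076.9231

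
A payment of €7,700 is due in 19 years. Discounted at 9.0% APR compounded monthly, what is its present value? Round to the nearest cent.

€1,401.58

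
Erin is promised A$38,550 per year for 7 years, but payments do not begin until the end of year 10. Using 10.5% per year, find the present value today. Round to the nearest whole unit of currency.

Value one period before first payment (t=9): 38550 × [1 − (1+0.105)^(−7)] / 0.105 = 38550 × 4.789303 = 184,627.6157
Discount back 9 years: 184,627.6157 × (1+0.105)^(−9) = 184,627.6157 × 0.407136 = 75,168.5476

A$75,169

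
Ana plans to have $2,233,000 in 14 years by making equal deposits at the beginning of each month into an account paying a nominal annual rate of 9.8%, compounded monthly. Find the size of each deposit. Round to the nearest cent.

With 12 periods per year: i = 0.00816667, n = 168.
PMT = 2.233e+06 / ( [(1+0.00816667)^168 − 1] / 0.00816667 × (1+i) ) = 2.233e+06 / 360.633804 = 6,191.8766

$6,191.88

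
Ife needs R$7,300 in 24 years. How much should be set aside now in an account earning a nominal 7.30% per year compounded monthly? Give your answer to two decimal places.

With 12 periods per year: i = 0.00608333, n = 288.
Discount factor = (1+0.00608333)^(−288) = 0.174350; PV = 7,300 × 0.174350 = 1,272.7524

R$1,272.75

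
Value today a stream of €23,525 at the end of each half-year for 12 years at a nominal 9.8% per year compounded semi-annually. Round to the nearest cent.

i = 0.098/2 = 0.049 per half-year; n = 12·2 = 24.
PV = PMT · [1 − (1+i)^(−n)] / i = 23525 · 13.933872 = 327,794.3494

€327,794.35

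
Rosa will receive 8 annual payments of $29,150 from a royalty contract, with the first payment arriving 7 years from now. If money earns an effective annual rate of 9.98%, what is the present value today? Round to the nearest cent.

$87,942.93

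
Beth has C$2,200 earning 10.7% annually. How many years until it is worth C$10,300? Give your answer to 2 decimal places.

n = ln(10300/2200) / ln(1+0.107) = ln(4.68182) / 0.101654 = 15.1857 years

15.19 years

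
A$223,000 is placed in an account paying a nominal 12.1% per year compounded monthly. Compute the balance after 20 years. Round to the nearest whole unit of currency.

A$2,477,617

With 12 periods per year: i = 0.0100833, n = 240.
223,000 × (1+0.0100833)^240 = 223,000 × 11.110388 = 2,477,616.6270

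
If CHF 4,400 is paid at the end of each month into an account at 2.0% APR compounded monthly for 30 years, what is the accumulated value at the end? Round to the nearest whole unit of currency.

CHF 2,167,992

i = 0.02/12 = 0.00166667 per month; n = 30·12 = 360.
Accumulation factor s(360|0.00166667) = 492.725388; FV = 4400 × 492.725388 = 2,167,991.7052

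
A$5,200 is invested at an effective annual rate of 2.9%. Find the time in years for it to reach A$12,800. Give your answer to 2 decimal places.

(1+i)^n = 12800/5200 = 2.46154, so n = ln 2.46154 / ln 1.029 = 31.5099 years

31.51 years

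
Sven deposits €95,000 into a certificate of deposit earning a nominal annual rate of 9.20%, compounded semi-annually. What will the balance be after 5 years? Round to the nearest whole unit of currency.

€148,950

i = 0.092/2 = 0.046 per half-year; n = 5·2 = 10.
95,000 × (1+0.046)^10 = 95,000 × 1.567895 = 148,949.9805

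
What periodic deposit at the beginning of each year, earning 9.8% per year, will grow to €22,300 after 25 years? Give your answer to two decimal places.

FV-annuity factor × (1+i) = 104.789716; PMT = 22300 / 104.789716 = 212.8071

€212.81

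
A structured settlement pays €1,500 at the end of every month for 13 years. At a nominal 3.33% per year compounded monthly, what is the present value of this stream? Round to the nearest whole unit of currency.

Periodic rate i = 0.0333/12 = 0.002775; n = 13 × 12 = 156 periods.
Annuity factor a(156|0.002775) = 126.481317; PV = 1500 × 126.481317 = 189,721.9760

€189,722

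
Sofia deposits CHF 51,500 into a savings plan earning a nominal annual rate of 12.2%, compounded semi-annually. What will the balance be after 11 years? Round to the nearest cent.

i = 0.122/2 = 0.061 per half-year; n = 11·2 = 22.
51,500 × (1+0.061)^22 = 51,500 × 3.679073 = 189,472.2772

CHF 189,472.28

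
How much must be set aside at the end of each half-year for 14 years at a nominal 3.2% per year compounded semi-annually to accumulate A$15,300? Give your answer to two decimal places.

A$437.43

i = 0.032/2 = 0.016 per half-year; n = 14·2 = 28.
PMT = 15300 / ( [(1+0.016)^28 − 1] / 0.016 ) = 15300 / 34.977378 = 437.4256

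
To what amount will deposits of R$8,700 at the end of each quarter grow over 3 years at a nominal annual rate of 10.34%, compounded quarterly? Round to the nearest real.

With 4 periods per year: i = 0.02585, n = 12.
FV = 8700 × [(1+0.02585)^12 − 1] / 0.02585 = 8700 × 13.862024 = 120,599.6080

R$120,600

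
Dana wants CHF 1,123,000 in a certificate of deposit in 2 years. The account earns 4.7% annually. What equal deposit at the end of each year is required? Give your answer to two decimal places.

CHF 548,607.72

FV-annuity factor = 2.047000; PMT = 1.123e+06 / 2.047000 = 548,607.7186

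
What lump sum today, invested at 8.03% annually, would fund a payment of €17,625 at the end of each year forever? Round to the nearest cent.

PV = C/r = 17625/0.0803 = 219,489.4147

€219,489.41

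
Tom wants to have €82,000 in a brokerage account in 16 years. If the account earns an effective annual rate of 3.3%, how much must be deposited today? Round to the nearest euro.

PV = FV·(1+i)^(−n) = 82,000 × 0.594833 = 48,776.2837

€48,776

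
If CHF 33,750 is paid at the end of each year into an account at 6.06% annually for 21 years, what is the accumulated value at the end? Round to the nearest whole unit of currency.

Accumulation factor s(21|0.0606) = 40.267377; FV = 33750 × 40.267377 = 1,359,023.9842

CHF 1,359,024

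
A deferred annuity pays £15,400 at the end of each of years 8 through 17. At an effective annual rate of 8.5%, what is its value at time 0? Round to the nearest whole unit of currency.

£57,083

PV at t=7 (ordinary 10-year annuity): 15400 × a(10|0.085) = 15400 × 6.561348 = 101,044.7601
Discount back 7 years: 101,044.7601 × (1+0.085)^(−7) = 101,044.7601 × 0.564926 = 57,082.8476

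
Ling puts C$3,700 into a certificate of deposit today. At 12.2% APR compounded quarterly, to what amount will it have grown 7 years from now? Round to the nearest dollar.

C$8,581

i = 0.122/4 = 0.0305 per quarter; n = 7·4 = 28.
FV = PV·(1+i)^n = 3,700 × 2.319230 = 8,581.1524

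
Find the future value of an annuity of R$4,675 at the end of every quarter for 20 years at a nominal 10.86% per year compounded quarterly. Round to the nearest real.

Periodic rate i = 0.1086/4 = 0.02715; n = 20 × 4 = 80 periods.
Accumulation factor s(80|0.02715) = 277.174931; FV = 4675 × 277.174931 = 1,295,792.8031

R$1,295,793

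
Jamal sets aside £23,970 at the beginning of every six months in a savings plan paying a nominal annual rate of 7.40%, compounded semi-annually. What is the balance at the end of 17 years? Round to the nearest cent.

Periodic rate i = 0.074/2 = 0.037; n = 17 × 2 = 34 periods.
Accumulation factor s(34|0.037) × (1+i) = 68.368027; FV = 23970 × 68.368027 = 1,638,781.5990
(Beginning-of-period payments → annuity-due factor ×(1+i).)

£1,638,781.60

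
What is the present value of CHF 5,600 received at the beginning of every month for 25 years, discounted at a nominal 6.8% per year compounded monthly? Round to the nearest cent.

CHF 811,404.66

i = 0.068/12 = 0.00566667 per month; n = 25·12 = 300.
PV = 5600 × [1 − (1+0.00566667)^(−300)] / 0.00566667 × (1+i) = 5600 × 144.893688 = 811,404.6552
Payments are at the start of each period, so multiply by (1+i).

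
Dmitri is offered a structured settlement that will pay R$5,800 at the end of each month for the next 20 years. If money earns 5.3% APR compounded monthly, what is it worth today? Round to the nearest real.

Periodic rate i = 0.053/12 = 0.00441667; n = 20 × 12 = 240 periods.
PV = 5800 × [1 − (1+0.00441667)^(−240)] / 0.00441667 = 5800 × 147.788973 = 857,176.0425

R$857,176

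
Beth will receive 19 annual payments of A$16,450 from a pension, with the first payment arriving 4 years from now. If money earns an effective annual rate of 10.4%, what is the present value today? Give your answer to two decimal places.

A$99,611.13

Value one period before first payment (t=3): 16450 × [1 − (1+0.104)^(−19)] / 0.104 = 16450 × 8.147965 = 134,034.0272
Discount back 3 years: 134,034.0272 × (1+0.104)^(−3) = 134,034.0272 × 0.743178 = 99,611.1254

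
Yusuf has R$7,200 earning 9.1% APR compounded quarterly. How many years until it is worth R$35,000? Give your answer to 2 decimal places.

17.57 years

Periodic rate i = 0.091/4 = 0.02275.
(1+i)^n = 35000/7200 = 4.86111, so n = ln 4.86111 / ln 1.02275 = 70.2939 quarters
= 70.2939/4 years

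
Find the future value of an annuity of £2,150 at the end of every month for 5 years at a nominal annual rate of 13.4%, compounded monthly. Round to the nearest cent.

£182,331.73

With 12 periods per year: i = 0.0111667, n = 60.
FV = 2150 × [(1+0.0111667)^60 − 1] / 0.0111667 = 2150 × 84.805457 = 182,331.7328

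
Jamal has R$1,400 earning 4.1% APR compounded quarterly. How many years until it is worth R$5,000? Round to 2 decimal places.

Periodic rate i = 0.041/4 = 0.01025.
n = ln(5000/1400) / ln(1+0.01025) = ln(3.57143) / 0.010198 = 124.8272 quarters
= 124.8272/4 years

31.21 years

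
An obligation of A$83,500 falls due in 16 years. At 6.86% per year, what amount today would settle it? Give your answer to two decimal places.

PV = 83,500 / (1 + 0.0686)^16 = 83,500 / 2.890964 = 28,883.0969

A$28,883.10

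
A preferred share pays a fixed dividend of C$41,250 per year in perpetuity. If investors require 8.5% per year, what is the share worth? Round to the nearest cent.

C$485,294.12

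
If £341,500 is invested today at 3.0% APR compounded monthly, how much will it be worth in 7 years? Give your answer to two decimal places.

i = 0.03/12 = 0.0025 per month; n = 7·12 = 84.
FV = 341,500 × (1 + 0.0025)^84 = 421,190.6644

£421,190.66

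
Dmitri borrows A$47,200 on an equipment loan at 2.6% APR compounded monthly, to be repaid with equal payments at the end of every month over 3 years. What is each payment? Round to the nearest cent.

A$1,364.33

Periodic rate i = 0.026/12 = 0.00216667; n = 3 × 12 = 36 periods.
Annuity-PV factor = 34.595780; PMT = 47200 / 34.595780 = 1,364.3282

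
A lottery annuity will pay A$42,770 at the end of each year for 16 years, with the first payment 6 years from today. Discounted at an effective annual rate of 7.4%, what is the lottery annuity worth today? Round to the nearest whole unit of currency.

A$275,402

PV at t=5 (ordinary 16-year annuity): 42770 × a(16|0.074) = 42770 × 9.201305 = 393,539.8039
Discount back 5 years: 393,539.8039 × (1+0.074)^(−5) = 393,539.8039 × 0.699808 = 275,402.1067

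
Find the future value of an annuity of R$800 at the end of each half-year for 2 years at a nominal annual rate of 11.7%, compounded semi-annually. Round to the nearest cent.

i = 0.117/2 = 0.0585 per half-year; n = 2·2 = 4.
Accumulation factor s(4|0.0585) = 4.364889; FV = 800 × 4.364889 = 3,491.9114

R$3,491.91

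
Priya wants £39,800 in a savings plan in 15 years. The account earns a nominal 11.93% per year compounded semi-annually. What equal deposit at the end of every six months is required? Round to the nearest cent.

£506.54

i = 0.1193/2 = 0.05965 per half-year; n = 15·2 = 30.
FV-annuity factor = 78.572836; PMT = 39800 / 78.572836 = 506.5364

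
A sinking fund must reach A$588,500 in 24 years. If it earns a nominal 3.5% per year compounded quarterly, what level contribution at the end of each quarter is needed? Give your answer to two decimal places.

A$3,937.07

Periodic rate i = 0.035/4 = 0.00875; n = 24 × 4 = 96 periods.
FV-annuity factor = 149.476469; PMT = 588500 / 149.476469 = 3,937.0745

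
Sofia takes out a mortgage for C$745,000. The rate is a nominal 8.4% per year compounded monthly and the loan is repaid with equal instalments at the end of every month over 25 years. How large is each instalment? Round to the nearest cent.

Periodic rate i = 0.084/12 = 0.007; n = 25 × 12 = 300 periods.
PMT = 745000 / ( [1 − (1+0.007)^(−300)] / 0.007 ) = 745000 / 125.234916 = 5,948.8202

C$5,948.82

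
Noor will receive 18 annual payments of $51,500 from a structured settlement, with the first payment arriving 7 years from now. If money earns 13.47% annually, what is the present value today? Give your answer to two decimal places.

$160,703.61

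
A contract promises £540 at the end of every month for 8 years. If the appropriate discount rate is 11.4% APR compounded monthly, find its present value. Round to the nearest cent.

£33,908.99

Periodic rate i = 0.114/12 = 0.0095; n = 8 × 12 = 96 periods.
Annuity factor a(96|0.0095) = 62.794419; PV = 540 × 62.794419 = 33,908.9865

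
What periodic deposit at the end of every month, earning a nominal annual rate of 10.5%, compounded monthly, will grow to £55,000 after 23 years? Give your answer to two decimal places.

£47.78

i = 0.105/12 = 0.00875 per month; n = 23·12 = 276.
FV-annuity factor = 1151.182148; PMT = 55000 / 1151.182148 = 47.7770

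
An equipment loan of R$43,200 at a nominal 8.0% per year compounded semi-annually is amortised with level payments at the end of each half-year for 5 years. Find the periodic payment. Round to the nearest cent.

R$5,326.17

Periodic rate i = 0.08/2 = 0.04; n = 5 × 2 = 10 periods.
PMT = 43200 / ( [1 − (1+0.04)^(−10)] / 0.04 ) = 43200 / 8.110896 = 5,326.1688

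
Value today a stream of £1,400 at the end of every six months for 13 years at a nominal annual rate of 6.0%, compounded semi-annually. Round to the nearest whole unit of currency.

£25,028

i = 0.06/2 = 0.03 per half-year; n = 13·2 = 26.
PV = 1400 × [1 − (1+0.03)^(−26)] / 0.03 = 1400 × 17.876842 = 25,027.5794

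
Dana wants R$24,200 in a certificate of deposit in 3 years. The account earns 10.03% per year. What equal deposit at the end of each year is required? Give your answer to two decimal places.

R$7,309.06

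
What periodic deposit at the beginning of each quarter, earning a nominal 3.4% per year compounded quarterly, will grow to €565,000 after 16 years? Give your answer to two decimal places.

i = 0.034/4 = 0.0085 per quarter; n = 16·4 = 64.
PMT = 565000 / ( [(1+0.0085)^64 − 1] / 0.0085 × (1+i) ) = 565000 / 85.298729 = 6,623.7798

€6,623.78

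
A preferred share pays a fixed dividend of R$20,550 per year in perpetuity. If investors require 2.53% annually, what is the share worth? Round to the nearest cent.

PV = PMT / i = 20550 / 0.0253 = 812,252.9644

R$812,252.96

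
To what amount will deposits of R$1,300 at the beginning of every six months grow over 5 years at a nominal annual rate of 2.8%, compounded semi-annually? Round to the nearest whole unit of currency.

With 2 periods per year: i = 0.014, n = 10.
FV = 1300 × [(1+0.014)^10 − 1] / 0.014 × (1+i) = 1300 × 10.803264 = 14,044.2426
(annuity-due: payments at period start, so ×(1+i).)

R$14,044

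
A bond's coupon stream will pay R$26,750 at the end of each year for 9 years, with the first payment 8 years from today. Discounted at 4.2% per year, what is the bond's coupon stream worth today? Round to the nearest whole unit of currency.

R$147,775

Value one period before first payment (t=7): 26750 × [1 − (1+0.042)^(−9)] / 0.042 = 26750 × 7.368031 = 197,094.8373
Discount back 7 years: 197,094.8373 × (1+0.042)^(−7) = 197,094.8373 × 0.749766 = 147,775.0843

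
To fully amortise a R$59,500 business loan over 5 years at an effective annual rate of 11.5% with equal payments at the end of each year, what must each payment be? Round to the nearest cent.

R$16,301.92

PMT = 59500 / ( [1 − (1+0.115)^(−5)] / 0.115 ) = 59500 / 3.649878 = 16,301.9154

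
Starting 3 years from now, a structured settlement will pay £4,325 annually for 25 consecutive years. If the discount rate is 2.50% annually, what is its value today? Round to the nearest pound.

£75,846

PV at t=2 (ordinary 25-year annuity): 4325 × a(25|0.025) = 4325 × 18.424376 = 79,685.4280
Discount back 2 years: 79,685.4280 × (1+0.025)^(−2) = 79,685.4280 × 0.951814 = 75,845.7376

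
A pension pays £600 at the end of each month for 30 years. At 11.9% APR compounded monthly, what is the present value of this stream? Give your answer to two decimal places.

With 12 periods per year: i = 0.00991667, n = 360.
PV = PMT · [1 − (1+i)^(−n)] / i = 600 · 97.950720 = 58,770.4322

£58,770.43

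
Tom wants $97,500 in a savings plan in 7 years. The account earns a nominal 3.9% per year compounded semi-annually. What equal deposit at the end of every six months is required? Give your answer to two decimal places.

$6,124.13

i = 0.039/2 = 0.0195 per half-year; n = 7·2 = 14.
PMT = 97500 / ( [(1+0.0195)^14 − 1] / 0.0195 ) = 97500 / 15.920631 = 6,124.1290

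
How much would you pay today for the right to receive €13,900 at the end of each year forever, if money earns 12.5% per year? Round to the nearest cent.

€111,200.00

PV = PMT / i = 13900 / 0.125 = 111,200.0000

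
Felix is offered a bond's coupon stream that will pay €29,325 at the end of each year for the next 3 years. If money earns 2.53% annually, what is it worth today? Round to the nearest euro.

PV = PMT · [1 − (1+i)^(−n)] / i = 29325 · 2.854366 = 83,704.2920

€83,704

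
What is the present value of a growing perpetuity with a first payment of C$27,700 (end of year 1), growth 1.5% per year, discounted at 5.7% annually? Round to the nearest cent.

PV = PMT / (i − g) = 27700 / (0.057 − 0.015) = 27700 / 0.042000 = 659,523.8095

C$659,523.81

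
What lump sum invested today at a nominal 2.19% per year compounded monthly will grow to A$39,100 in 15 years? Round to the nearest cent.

With 12 periods per year: i = 0.001825, n = 180.
Discount factor = (1+0.001825)^(−180) = 0.720219; PV = 39,100 × 0.720219 = 28,160.5443

A$28,160.54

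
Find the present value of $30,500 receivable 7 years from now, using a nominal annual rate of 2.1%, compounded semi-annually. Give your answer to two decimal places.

i = 0.021/2 = 0.0105 per half-year; n = 7·2 = 14.
Discount factor = (1+0.0105)^(−14) = 0.863956; PV = 30,500 × 0.863956 = 26,350.6535

$26,350.65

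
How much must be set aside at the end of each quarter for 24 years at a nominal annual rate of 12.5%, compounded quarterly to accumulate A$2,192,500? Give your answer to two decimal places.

Periodic rate i = 0.125/4 = 0.03125; n = 24 × 4 = 96 periods.
FV-annuity factor = 581.889617; PMT = 2.1925e+06 / 581.889617 = 3,767.8968

A$3,767.90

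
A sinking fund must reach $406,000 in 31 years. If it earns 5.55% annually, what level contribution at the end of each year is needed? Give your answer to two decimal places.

$5,196.88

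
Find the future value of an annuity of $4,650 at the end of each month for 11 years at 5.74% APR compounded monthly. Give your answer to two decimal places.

With 12 periods per year: i = 0.00478333, n = 132.
Accumulation factor s(132|0.00478333) = 183.431264; FV = 4650 × 183.431264 = 852,955.3755

$852,955.38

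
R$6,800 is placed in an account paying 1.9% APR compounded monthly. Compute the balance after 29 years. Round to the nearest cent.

R$11,792.77

Periodic rate i = 0.019/12 = 0.00158333; n = 29 × 12 = 348 periods.
FV = 6,800 × (1 + 0.00158333)^348 = 11,792.7727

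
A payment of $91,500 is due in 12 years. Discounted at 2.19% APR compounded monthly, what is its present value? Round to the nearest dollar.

Periodic rate i = 0.0219/12 = 0.001825; n = 12 × 12 = 144 periods.
Discount factor = (1+0.001825)^(−144) = 0.769080; PV = 91,500 × 0.769080 = 70,370.8057

$70,371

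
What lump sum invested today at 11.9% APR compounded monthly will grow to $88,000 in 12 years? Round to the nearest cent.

$21,250.30

With 12 periods per year: i = 0.00991667, n = 144.
PV = 88,000 / (1 + 0.00991667)^144 = 88,000 / 4.141119 = 21,250.2965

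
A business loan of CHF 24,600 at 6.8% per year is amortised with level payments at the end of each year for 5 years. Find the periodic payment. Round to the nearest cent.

PMT = 24600 / ( [1 − (1+0.068)^(−5)] / 0.068 ) = 24600 / 4.122248 = 5,967.6175

CHF 5,967.62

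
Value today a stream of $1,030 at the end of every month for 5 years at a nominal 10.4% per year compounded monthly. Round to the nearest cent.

$48,031.20

Periodic rate i = 0.104/12 = 0.00866667; n = 5 × 12 = 60 periods.
Annuity factor a(60|0.00866667) = 46.632230; PV = 1030 × 46.632230 = 48,031.1972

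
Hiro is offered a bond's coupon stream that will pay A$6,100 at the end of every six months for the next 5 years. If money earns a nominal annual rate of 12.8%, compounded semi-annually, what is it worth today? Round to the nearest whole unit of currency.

A$44,058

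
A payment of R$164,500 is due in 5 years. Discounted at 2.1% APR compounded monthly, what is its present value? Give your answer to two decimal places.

Periodic rate i = 0.021/12 = 0.00175; n = 5 × 12 = 60 periods.
Discount factor = (1+0.00175)^(−60) = 0.900407; PV = 164,500 × 0.900407 = 148,116.9757

R$148,116.98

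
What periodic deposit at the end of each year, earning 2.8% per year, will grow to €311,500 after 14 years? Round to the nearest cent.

€18,479.37

FV-annuity factor = 16.856634; PMT = 311500 / 16.856634 = 18,479.3715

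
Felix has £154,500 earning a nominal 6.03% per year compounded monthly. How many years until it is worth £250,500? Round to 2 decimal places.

Periodic rate i = 0.0603/12 = 0.005025.
n = ln(250500/154500) / ln(1+0.005025) = ln(1.62136) / 0.005012 = 96.4135 months
= 96.4135/12 years

8.03 years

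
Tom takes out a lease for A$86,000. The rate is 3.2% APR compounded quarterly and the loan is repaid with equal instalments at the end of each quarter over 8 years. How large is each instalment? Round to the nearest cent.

Periodic rate i = 0.032/4 = 0.008; n = 8 × 4 = 32 periods.
Annuity-PV factor = 28.133639; PMT = 86000 / 28.133639 = 3,056.8388

A$3,056.84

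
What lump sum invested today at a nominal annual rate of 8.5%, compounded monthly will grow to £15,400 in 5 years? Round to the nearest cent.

£10,083.15

i = 0.085/12 = 0.00708333 per month; n = 5·12 = 60.
Discount factor = (1+0.00708333)^(−60) = 0.654750; PV = 15,400 × 0.654750 = 10,083.1493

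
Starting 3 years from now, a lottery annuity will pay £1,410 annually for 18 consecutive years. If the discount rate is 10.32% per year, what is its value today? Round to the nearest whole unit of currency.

£9,310

Value one period before first payment (t=2): 1410 × [1 − (1+0.1032)^(−18)] / 0.1032 = 1410 × 8.035891 = 11,330.6064
Discount back 2 years: 11,330.6064 × (1+0.1032)^(−2) = 11,330.6064 × 0.821659 = 9,309.8921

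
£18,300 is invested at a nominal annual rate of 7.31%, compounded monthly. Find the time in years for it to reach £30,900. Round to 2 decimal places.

7.19 years

Periodic rate i = 0.0731/12 = 0.00609167.
n = ln(30900/18300) / ln(1+0.00609167) = ln(1.68852) / 0.006073 = 86.2570 months
= 86.2570/12 years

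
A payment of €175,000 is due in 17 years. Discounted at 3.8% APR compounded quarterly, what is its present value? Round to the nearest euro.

i = 0.038/4 = 0.0095 per quarter; n = 17·4 = 68.
Discount factor = (1+0.0095)^(−68) = 0.525739; PV = 175,000 × 0.525739 = 92,004.2873

€92,004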